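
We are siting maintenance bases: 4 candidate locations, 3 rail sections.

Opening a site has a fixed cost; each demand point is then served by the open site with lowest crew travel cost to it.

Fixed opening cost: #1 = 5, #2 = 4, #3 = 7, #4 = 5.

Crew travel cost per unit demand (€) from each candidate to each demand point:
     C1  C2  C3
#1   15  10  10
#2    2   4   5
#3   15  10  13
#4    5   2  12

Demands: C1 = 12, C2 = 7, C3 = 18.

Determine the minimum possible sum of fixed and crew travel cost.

Open {#2, #4}: assign each demand point to its cheapest open site.
  C1→#2 12×2=24, C2→#4 7×2=14, C3→#2 18×5=90
  crew travel cost 128, fixed 9 → total 137.
Compare {#1, #2, #4}: crew travel cost 128 + fixed 14 = 142.
Compare {#2, #3, #4}: crew travel cost 128 + fixed 16 = 144.
Compare {#2}: crew travel cost 142 + fixed 4 = 146.
All other subsets cost ≥ 142. Minimum total cost: 137.

137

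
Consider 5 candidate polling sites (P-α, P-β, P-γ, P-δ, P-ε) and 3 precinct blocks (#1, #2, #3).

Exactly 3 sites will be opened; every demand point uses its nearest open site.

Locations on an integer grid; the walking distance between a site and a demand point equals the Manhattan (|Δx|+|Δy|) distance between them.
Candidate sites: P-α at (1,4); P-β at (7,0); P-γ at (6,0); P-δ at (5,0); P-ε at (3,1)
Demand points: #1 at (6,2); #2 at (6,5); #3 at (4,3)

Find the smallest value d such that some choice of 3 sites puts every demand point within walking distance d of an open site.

5

Open {P-α, P-β, P-γ}.
  Farthest demand point is #2 at walking distance 5 (to P-γ); all others are ≤ 5.
With {P-α, P-γ, P-δ} the worst case is 5.
With {P-α, P-γ, P-ε} the worst case is 5.
No size-3 selection achieves below 5.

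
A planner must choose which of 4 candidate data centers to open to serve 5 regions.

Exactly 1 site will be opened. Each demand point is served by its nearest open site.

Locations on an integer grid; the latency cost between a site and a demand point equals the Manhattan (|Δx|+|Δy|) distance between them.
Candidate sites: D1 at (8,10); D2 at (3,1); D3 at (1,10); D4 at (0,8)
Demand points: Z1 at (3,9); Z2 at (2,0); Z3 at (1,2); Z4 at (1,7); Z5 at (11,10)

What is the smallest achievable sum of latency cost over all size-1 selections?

Open {D3}.
  Z1→D3 3, Z2→D3 11, Z3→D3 8, Z4→D3 3, Z5→D3 10  ⇒ total 35.
Compare {D4}: total 36.
Compare {D2}: total 38.
No size-1 selection does better; minimum is 35.

35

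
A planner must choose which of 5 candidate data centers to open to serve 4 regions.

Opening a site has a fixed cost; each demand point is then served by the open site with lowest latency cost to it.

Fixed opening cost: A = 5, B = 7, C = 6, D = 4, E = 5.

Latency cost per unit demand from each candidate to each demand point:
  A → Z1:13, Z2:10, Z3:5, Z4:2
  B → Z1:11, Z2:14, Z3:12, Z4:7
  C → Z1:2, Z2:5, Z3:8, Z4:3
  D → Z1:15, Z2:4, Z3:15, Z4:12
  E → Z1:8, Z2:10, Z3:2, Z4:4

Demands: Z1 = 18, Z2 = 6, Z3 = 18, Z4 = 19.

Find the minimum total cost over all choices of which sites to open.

154

Open {A, C, D, E}: assign each demand point to its cheapest open site.
  Z1→C 18×2=36, Z2→D 6×4=24, Z3→E 18×2=36, Z4→A 19×2=38
  latency cost 134, fixed 20 → total 154.
Compare {A, C, E}: latency cost 140 + fixed 16 = 156.
Compare {A, B, C, D, E}: latency cost 134 + fixed 27 = 161.
Compare {A, B, C, E}: latency cost 140 + fixed 23 = 163.
All other subsets cost ≥ 156. Minimum total cost: 154.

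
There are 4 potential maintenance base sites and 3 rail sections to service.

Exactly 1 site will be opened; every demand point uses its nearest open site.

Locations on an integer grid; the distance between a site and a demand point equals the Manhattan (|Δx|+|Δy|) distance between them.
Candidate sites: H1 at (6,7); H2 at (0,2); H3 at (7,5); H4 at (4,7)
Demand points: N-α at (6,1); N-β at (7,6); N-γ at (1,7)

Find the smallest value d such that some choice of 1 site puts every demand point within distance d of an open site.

6

Open {H1}.
  Farthest demand point is N-α at distance 6 (to H1); all others are ≤ 6.
With {H3} the worst case is 8.
With {H4} the worst case is 8.
No size-1 selection achieves below 6.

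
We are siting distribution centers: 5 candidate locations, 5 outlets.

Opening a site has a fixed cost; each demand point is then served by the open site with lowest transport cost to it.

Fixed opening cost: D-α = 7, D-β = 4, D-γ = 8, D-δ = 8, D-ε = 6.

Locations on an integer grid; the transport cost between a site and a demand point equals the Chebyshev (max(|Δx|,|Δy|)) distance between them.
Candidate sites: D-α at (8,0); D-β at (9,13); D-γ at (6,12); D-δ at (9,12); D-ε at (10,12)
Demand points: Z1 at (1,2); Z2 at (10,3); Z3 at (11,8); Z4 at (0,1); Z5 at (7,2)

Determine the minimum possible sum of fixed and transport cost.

35

Open {D-α}: assign each demand point to its cheapest open site.
  Z1→D-α 7, Z2→D-α 3, Z3→D-α 8, Z4→D-α 8, Z5→D-α 2
  transport cost 28, fixed 7 → total 35.
Compare {D-α, D-β}: transport cost 25 + fixed 11 = 36.
Compare {D-α, D-ε}: transport cost 24 + fixed 13 = 37.
Compare {D-α, D-δ}: transport cost 24 + fixed 15 = 39.
All other subsets cost ≥ 36. Minimum total cost: 35.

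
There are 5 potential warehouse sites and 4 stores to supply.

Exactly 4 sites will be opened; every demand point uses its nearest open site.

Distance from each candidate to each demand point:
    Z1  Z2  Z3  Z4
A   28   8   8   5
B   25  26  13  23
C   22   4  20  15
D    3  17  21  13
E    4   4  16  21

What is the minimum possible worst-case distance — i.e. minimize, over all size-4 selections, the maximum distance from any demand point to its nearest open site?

8

Open {A, B, C, D}.
  Farthest demand point is Z3 at distance 8 (to A); all others are ≤ 8.
With {A, B, C, E} the worst case is 8.
With {A, B, D, E} the worst case is 8.
No size-4 selection achieves below 8.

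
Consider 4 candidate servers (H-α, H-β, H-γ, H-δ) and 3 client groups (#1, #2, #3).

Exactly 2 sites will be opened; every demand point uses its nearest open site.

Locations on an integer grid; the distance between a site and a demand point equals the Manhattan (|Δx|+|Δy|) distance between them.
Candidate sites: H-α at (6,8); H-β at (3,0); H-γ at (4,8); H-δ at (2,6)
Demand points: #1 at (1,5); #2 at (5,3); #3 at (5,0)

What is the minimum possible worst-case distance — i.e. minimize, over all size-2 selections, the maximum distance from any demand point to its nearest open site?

5

Open {H-β, H-δ}.
  Farthest demand point is #2 at distance 5 (to H-β); all others are ≤ 5.
With {H-β, H-γ} the worst case is 6.
With {H-α, H-β} the worst case is 7.
No size-2 selection achieves below 5.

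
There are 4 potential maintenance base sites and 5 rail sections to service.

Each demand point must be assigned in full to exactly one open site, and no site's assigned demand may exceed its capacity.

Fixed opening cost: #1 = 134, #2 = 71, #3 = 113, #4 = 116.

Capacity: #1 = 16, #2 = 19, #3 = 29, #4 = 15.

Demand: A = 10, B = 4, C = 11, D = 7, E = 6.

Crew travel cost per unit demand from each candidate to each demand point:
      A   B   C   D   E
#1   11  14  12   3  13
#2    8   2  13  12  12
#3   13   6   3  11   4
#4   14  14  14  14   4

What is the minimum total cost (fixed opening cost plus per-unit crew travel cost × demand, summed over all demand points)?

406

Open {#2, #3}; cheapest assignment that respects the capacities:
  #2 (cap 19, load 14): A, B — cost 10×8 + 4×2 = 88
  #3 (cap 29, load 24): C, D, E — cost 11×3 + 7×11 + 6×4 = 134
  Shipping 222, fixed 184 → total 406.
  Any other capacity-feasible assignment to {#2, #3} ships for at least 222.
Compare {#1, #2, #3}: its best feasible assignment gives total 484.
Compare {#1, #3}: its best feasible assignment gives total 511.
Every other set of open sites that can feasibly serve all demand totals ≥ 484 even under its best assignment. Minimum: 406.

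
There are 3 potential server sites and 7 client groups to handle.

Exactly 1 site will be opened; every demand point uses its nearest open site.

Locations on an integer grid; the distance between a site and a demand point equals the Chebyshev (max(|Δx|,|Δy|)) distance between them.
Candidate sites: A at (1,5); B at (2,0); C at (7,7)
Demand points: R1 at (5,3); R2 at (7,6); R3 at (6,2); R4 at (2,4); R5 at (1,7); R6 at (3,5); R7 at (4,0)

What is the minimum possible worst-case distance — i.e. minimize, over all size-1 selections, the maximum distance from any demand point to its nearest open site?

Open {A}.
  Farthest demand point is R2 at distance 6 (to A); all others are ≤ 6.
With {B} the worst case is 7.
With {C} the worst case is 7.
No size-1 selection achieves below 6.

6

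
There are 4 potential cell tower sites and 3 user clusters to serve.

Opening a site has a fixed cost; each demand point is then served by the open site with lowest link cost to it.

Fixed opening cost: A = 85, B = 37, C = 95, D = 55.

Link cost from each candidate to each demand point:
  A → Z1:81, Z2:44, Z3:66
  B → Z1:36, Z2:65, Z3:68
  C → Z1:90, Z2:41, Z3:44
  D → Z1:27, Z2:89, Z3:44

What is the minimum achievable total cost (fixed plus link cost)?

Open {B}: assign each demand point to its cheapest open site.
  Z1→B 36, Z2→B 65, Z3→B 68
  link cost 169, fixed 37 → total 206.
Compare {D}: link cost 160 + fixed 55 = 215.
Compare {B, D}: link cost 136 + fixed 92 = 228.
Compare {B, C}: link cost 121 + fixed 132 = 253.
All other subsets cost ≥ 215. Minimum total cost: 206.

206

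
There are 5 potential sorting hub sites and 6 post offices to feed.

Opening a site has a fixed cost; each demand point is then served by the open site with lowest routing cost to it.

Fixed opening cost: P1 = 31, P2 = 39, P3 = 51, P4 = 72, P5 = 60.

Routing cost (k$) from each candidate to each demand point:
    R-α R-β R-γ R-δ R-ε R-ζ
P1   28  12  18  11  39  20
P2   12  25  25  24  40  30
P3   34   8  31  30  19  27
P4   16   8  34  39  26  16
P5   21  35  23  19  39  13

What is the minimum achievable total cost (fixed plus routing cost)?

Open {P1}: assign each demand point to its cheapest open site.
  R-α→P1 28, R-β→P1 12, R-γ→P1 18, R-δ→P1 11, R-ε→P1 39, R-ζ→P1 20
  routing cost 128, fixed 31 → total 159.
Compare {P1, P2}: routing cost 112 + fixed 70 = 182.
Compare {P1, P3}: routing cost 104 + fixed 82 = 186.
Compare {P2}: routing cost 156 + fixed 39 = 195.
All other subsets cost ≥ 182. Minimum total cost: 159.

159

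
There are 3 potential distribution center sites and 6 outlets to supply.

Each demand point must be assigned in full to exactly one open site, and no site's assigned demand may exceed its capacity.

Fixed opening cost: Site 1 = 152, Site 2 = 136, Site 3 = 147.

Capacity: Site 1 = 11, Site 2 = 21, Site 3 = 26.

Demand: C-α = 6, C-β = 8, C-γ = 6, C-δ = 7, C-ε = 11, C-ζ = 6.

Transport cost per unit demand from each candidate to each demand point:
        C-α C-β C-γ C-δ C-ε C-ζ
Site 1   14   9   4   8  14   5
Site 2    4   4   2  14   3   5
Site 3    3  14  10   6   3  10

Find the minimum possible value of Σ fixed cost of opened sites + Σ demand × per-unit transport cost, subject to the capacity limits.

450

Open {Site 2, Site 3}; cheapest assignment that respects the capacities:
  Site 2 (cap 21, load 20): C-β, C-γ, C-ζ — cost 8×4 + 6×2 + 6×5 = 74
  Site 3 (cap 26, load 24): C-α, C-δ, C-ε — cost 6×3 + 7×6 + 11×3 = 93
  Shipping 167, fixed 283 → total 450.
  Any other capacity-feasible assignment to {Site 2, Site 3} ships for at least 167.
Compare {Site 1, Site 2, Site 3}: its best feasible assignment gives total 602.
Every other set of open sites that can feasibly serve all demand totals ≥ 602 even under its best assignment. Minimum: 450.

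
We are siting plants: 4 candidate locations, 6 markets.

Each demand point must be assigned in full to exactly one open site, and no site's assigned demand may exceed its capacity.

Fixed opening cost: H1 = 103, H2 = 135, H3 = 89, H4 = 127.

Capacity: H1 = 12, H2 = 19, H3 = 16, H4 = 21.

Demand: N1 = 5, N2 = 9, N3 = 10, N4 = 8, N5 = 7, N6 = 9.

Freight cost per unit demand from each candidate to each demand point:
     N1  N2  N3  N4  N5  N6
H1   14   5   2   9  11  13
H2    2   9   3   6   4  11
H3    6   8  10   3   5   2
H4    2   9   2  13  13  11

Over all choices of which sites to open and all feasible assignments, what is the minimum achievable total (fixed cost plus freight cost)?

563

Open {H2, H3, H4}; cheapest assignment that respects the capacities:
  H2 (cap 19, load 17): N2, N4 — cost 9×9 + 8×6 = 129
  H3 (cap 16, load 16): N5, N6 — cost 7×5 + 9×2 = 53
  H4 (cap 21, load 15): N1, N3 — cost 5×2 + 10×2 = 30
  Shipping 212, fixed 351 → total 563.
  Any other capacity-feasible assignment to {H2, H3, H4} ships for at least 212.
Compare {H1, H2, H3, H4}: its best feasible assignment gives total 623.
Compare {H1, H2, H4}: its best feasible assignment gives total 688.
Every other set of open sites that can feasibly serve all demand totals ≥ 623 even under its best assignment. Minimum: 563.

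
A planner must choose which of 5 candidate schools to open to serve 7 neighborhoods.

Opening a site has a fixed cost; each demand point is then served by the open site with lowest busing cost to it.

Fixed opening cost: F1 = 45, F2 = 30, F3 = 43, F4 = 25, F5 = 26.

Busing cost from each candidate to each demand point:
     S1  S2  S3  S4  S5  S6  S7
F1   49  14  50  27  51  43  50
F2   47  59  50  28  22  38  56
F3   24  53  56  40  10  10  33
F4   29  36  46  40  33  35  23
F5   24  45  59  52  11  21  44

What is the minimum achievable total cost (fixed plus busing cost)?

Open {F4, F5}: assign each demand point to its cheapest open site.
  S1→F5 24, S2→F4 36, S3→F4 46, S4→F4 40, S5→F5 11, S6→F5 21, S7→F4 23
  busing cost 201, fixed 51 → total 252.
Compare {F1, F3}: busing cost 168 + fixed 88 = 256.
Compare {F3, F4}: busing cost 189 + fixed 68 = 257.
Compare {F1, F5}: busing cost 191 + fixed 71 = 262.
All other subsets cost ≥ 256. Minimum total cost: 252.

252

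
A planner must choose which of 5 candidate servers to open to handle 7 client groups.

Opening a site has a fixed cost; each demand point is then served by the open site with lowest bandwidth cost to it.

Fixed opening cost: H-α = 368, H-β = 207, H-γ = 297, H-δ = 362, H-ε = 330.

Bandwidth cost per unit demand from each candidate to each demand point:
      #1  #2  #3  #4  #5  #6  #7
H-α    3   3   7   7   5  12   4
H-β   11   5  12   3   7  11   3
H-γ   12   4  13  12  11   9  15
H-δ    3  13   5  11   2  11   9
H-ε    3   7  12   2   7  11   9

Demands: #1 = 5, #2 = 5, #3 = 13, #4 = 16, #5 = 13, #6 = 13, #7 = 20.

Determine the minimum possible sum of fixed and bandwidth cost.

Open {H-β}: assign each demand point to its cheapest open site.
  #1→H-β 5×11=55, #2→H-β 5×5=25, #3→H-β 13×12=156, #4→H-β 16×3=48, #5→H-β 13×7=91, #6→H-β 13×11=143, #7→H-β 20×3=60
  bandwidth cost 578, fixed 207 → total 785.
Compare {H-α}: bandwidth cost 534 + fixed 368 = 902.
Compare {H-β, H-δ}: bandwidth cost 382 + fixed 569 = 951.
Compare {H-ε}: bandwidth cost 652 + fixed 330 = 982.
All other subsets cost ≥ 902. Minimum total cost: 785.

785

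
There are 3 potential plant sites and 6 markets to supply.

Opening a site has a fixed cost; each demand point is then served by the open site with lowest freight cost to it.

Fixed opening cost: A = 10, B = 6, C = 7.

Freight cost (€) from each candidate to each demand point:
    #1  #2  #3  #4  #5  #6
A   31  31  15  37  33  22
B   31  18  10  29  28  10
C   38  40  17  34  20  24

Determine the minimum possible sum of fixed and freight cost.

Open {B, C}: assign each demand point to its cheapest open site.
  #1→B 31, #2→B 18, #3→B 10, #4→B 29, #5→C 20, #6→B 10
  freight cost 118, fixed 13 → total 131.
Compare {B}: freight cost 126 + fixed 6 = 132.
Compare {A, B, C}: freight cost 118 + fixed 23 = 141.
Compare {A, B}: freight cost 126 + fixed 16 = 142.
All other subsets cost ≥ 132. Minimum total cost: 131.

131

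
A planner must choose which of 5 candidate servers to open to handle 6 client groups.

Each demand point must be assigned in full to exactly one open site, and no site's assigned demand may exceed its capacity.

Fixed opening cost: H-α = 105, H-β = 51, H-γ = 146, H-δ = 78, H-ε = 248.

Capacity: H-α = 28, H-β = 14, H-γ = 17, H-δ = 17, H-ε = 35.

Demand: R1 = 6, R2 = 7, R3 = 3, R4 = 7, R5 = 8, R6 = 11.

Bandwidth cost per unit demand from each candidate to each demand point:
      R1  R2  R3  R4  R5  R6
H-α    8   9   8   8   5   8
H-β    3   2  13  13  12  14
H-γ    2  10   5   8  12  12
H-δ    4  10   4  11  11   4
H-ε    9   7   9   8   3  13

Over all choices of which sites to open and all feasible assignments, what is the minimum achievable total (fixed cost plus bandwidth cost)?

418

Open {H-α, H-β, H-δ}; cheapest assignment that respects the capacities:
  H-α (cap 28, load 15): R4, R5 — cost 7×8 + 8×5 = 96
  H-β (cap 14, load 13): R1, R2 — cost 6×3 + 7×2 = 32
  H-δ (cap 17, load 14): R3, R6 — cost 3×4 + 11×4 = 56
  Shipping 184, fixed 234 → total 418.
  Any other capacity-feasible assignment to {H-α, H-β, H-δ} ships for at least 184.
Compare {H-α, H-δ}: its best feasible assignment gives total 434.
Compare {H-α, H-β}: its best feasible assignment gives total 461.
Every other set of open sites that can feasibly serve all demand totals ≥ 434 even under its best assignment. Minimum: 418.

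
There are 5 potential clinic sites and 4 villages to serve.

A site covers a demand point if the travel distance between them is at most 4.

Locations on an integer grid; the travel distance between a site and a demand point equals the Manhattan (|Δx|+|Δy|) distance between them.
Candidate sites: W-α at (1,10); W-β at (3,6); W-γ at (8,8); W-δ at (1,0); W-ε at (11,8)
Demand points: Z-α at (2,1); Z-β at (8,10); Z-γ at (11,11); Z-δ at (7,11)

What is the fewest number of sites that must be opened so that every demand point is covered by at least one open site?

3

Coverage sets (demand points within 4 of each site):
  W-α: {}
  W-β: {}
  W-γ: {Z-β, Z-δ}
  W-δ: {Z-α}
  W-ε: {Z-γ}
No 2 sites suffice: every size-2 union leaves at least one demand point uncovered.
But {W-γ, W-δ, W-ε} covers everything, so the minimum is 3.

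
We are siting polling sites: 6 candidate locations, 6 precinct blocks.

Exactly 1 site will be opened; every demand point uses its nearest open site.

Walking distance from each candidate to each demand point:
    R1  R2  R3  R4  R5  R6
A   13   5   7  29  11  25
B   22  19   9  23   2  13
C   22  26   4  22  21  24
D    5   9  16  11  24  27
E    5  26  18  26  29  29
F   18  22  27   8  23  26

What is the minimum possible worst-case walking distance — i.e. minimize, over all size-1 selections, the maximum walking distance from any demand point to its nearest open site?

Open {B}.
  Farthest demand point is R4 at walking distance 23 (to B); all others are ≤ 23.
With {C} the worst case is 26.
With {D} the worst case is 27.
No size-1 selection achieves below 23.

23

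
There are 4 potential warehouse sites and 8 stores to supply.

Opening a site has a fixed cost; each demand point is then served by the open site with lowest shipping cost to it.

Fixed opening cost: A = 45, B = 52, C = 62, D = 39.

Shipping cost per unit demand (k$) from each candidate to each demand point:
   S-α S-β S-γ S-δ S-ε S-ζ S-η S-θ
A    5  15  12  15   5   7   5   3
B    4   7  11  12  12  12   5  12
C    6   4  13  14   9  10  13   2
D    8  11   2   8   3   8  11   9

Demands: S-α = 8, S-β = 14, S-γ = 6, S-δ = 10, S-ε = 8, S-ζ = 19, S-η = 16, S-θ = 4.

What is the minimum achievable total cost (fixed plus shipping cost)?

Open {A, C, D}: assign each demand point to its cheapest open site.
  S-α→A 8×5=40, S-β→C 14×4=56, S-γ→D 6×2=12, S-δ→D 10×8=80, S-ε→D 8×3=24, S-ζ→A 19×7=133, S-η→A 16×5=80, S-θ→C 4×2=8
  shipping cost 433, fixed 146 → total 579.
Compare {B, C, D}: shipping cost 444 + fixed 153 = 597.
Compare {B, D}: shipping cost 514 + fixed 91 = 605.
Compare {A, B, D}: shipping cost 471 + fixed 136 = 607.
All other subsets cost ≥ 597. Minimum total cost: 579.

579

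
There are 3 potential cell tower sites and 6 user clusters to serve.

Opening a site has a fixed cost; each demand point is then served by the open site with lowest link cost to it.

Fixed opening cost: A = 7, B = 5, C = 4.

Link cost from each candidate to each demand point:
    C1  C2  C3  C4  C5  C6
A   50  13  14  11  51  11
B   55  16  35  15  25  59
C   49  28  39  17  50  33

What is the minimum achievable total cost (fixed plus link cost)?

Open {A, B}: assign each demand point to its cheapest open site.
  C1→A 50, C2→A 13, C3→A 14, C4→A 11, C5→B 25, C6→A 11
  link cost 124, fixed 12 → total 136.
Compare {A, B, C}: link cost 123 + fixed 16 = 139.
Compare {A}: link cost 150 + fixed 7 = 157.
Compare {A, C}: link cost 148 + fixed 11 = 159.
All other subsets cost ≥ 139. Minimum total cost: 136.

136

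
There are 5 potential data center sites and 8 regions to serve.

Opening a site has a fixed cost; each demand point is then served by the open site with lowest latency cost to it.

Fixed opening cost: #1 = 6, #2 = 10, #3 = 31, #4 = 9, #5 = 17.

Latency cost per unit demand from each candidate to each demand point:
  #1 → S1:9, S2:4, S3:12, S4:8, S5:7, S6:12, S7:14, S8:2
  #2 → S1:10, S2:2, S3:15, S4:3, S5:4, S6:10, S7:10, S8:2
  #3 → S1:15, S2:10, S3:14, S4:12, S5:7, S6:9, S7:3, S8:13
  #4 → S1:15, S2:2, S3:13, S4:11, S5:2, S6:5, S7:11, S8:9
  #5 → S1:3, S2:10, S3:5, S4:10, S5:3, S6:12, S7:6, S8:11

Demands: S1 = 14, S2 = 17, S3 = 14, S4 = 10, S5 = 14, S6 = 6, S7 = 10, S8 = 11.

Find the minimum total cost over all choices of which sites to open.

352

Open {#2, #4, #5}: assign each demand point to its cheapest open site.
  S1→#5 14×3=42, S2→#2 17×2=34, S3→#5 14×5=70, S4→#2 10×3=30, S5→#4 14×2=28, S6→#4 6×5=30, S7→#5 10×6=60, S8→#2 11×2=22
  latency cost 316, fixed 36 → total 352.
Compare {#2, #3, #4, #5}: latency cost 286 + fixed 67 = 353.
Compare {#1, #2, #4, #5}: latency cost 316 + fixed 42 = 358.
Compare {#1, #2, #3, #4, #5}: latency cost 286 + fixed 73 = 359.
All other subsets cost ≥ 353. Minimum total cost: 352.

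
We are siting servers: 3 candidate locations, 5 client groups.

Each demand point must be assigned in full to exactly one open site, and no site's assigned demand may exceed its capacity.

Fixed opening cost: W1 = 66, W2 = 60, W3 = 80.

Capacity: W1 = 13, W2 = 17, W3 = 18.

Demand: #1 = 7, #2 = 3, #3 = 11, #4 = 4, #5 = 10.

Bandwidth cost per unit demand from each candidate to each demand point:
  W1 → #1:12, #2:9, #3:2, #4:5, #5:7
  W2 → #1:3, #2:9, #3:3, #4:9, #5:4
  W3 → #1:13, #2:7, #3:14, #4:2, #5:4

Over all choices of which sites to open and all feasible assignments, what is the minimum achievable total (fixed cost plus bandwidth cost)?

Open {W1, W2, W3}; cheapest assignment that respects the capacities:
  W1 (cap 13, load 11): #3 — cost 11×2 = 22
  W2 (cap 17, load 17): #1, #5 — cost 7×3 + 10×4 = 61
  W3 (cap 18, load 7): #2, #4 — cost 3×7 + 4×2 = 29
  Shipping 112, fixed 206 → total 318.
  Any other capacity-feasible assignment to {W1, W2, W3} ships for at least 112.
Compare {W2, W3}: its best feasible assignment gives total 384.
Every other set of open sites that can feasibly serve all demand totals ≥ 384 even under its best assignment. Minimum: 318.

318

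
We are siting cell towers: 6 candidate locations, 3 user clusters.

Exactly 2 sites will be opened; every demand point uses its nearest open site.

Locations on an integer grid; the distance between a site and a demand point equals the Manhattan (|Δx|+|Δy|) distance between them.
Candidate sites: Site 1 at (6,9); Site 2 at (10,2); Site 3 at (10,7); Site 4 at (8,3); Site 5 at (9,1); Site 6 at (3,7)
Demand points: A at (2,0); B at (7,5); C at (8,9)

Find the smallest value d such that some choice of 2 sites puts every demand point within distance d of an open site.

Open {Site 1, Site 5}.
  Farthest demand point is A at distance 8 (to Site 5); all others are ≤ 8.
With {Site 1, Site 6} the worst case is 8.
With {Site 2, Site 6} the worst case is 8.
No size-2 selection achieves below 8.

8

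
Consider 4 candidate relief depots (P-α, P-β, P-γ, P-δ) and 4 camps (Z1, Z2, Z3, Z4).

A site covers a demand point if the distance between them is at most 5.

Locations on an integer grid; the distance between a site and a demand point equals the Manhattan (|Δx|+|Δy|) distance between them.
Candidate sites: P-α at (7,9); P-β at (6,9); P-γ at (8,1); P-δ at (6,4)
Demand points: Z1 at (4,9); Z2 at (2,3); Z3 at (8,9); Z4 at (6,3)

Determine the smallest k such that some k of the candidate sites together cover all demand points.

2

Coverage sets (demand points within 5 of each site):
  P-α: {Z1, Z3}
  P-β: {Z1, Z3}
  P-γ: {Z4}
  P-δ: {Z2, Z4}
No single site covers all 4 demand points.
But {P-α, P-δ} covers everything, so the minimum is 2.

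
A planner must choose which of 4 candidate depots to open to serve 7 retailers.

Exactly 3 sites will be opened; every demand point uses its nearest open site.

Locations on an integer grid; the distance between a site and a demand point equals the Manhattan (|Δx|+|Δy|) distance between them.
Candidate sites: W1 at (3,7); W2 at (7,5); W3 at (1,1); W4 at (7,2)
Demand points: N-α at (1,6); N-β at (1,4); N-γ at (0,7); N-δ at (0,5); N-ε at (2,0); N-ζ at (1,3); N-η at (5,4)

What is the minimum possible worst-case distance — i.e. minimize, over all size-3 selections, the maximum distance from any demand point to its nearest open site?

5

Open {W1, W2, W3}.
  Farthest demand point is N-δ at distance 5 (to W1); all others are ≤ 5.
With {W1, W3, W4} the worst case is 5.
With {W1, W2, W4} the worst case is 7.
No size-3 selection achieves below 5.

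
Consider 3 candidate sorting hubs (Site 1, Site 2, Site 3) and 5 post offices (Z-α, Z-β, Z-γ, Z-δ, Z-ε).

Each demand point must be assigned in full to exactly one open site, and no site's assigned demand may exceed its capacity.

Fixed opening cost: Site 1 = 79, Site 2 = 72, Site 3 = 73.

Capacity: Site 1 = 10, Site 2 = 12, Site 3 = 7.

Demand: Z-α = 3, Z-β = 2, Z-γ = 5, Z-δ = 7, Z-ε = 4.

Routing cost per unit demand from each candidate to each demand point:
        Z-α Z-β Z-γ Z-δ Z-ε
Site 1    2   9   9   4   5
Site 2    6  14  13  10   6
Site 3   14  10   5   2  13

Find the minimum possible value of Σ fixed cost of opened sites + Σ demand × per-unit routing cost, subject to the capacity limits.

302

Open {Site 1, Site 2}; cheapest assignment that respects the capacities:
  Site 1 (cap 10, load 10): Z-α, Z-δ — cost 3×2 + 7×4 = 34
  Site 2 (cap 12, load 11): Z-β, Z-γ, Z-ε — cost 2×14 + 5×13 + 4×6 = 117
  Shipping 151, fixed 151 → total 302.
  Any other capacity-feasible assignment to {Site 1, Site 2} ships for at least 151.
Compare {Site 1, Site 2, Site 3}: its best feasible assignment gives total 327.
Every other set of open sites that can feasibly serve all demand totals ≥ 327 even under its best assignment. Minimum: 302.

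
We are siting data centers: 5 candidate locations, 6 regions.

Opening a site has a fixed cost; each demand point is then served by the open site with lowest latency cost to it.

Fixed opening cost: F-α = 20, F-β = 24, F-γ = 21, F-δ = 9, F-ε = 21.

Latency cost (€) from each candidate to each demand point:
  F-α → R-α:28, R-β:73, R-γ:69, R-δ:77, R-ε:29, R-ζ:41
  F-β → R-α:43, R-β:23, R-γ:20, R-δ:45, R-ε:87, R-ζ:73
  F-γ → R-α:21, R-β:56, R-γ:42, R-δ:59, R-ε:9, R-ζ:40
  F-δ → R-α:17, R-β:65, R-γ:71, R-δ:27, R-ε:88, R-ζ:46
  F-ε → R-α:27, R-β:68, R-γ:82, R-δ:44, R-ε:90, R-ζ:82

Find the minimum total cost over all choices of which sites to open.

190

Open {F-β, F-γ, F-δ}: assign each demand point to its cheapest open site.
  R-α→F-δ 17, R-β→F-β 23, R-γ→F-β 20, R-δ→F-δ 27, R-ε→F-γ 9, R-ζ→F-γ 40
  latency cost 136, fixed 54 → total 190.
Compare {F-β, F-γ}: latency cost 158 + fixed 45 = 203.
Compare {F-α, F-β, F-δ}: latency cost 157 + fixed 53 = 210.
Compare {F-α, F-β, F-γ, F-δ}: latency cost 136 + fixed 74 = 210.
All other subsets cost ≥ 203. Minimum total cost: 190.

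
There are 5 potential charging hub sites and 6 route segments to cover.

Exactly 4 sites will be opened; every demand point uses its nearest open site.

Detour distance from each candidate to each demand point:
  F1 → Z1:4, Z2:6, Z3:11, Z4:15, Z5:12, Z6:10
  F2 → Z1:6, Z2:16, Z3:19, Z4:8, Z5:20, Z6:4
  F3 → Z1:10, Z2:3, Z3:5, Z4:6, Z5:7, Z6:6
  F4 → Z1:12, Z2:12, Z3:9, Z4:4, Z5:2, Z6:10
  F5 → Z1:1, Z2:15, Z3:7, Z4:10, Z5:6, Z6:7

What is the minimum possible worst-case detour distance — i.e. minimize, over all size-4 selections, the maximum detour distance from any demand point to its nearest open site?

Open {F1, F2, F3, F4}.
  Farthest demand point is Z3 at detour distance 5 (to F3); all others are ≤ 5.
With {F2, F3, F4, F5} the worst case is 5.
With {F1, F2, F3, F5} the worst case is 6.
No size-4 selection achieves below 5.

5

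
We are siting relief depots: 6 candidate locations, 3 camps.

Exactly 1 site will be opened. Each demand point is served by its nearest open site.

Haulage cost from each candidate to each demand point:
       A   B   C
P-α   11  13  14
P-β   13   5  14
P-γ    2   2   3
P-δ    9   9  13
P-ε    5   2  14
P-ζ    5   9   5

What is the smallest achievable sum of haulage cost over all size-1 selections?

7

Open {P-γ}.
  A→P-γ 2, B→P-γ 2, C→P-γ 3  ⇒ total 7.
Compare {P-ζ}: total 19.
Compare {P-ε}: total 21.
No size-1 selection does better; minimum is 7.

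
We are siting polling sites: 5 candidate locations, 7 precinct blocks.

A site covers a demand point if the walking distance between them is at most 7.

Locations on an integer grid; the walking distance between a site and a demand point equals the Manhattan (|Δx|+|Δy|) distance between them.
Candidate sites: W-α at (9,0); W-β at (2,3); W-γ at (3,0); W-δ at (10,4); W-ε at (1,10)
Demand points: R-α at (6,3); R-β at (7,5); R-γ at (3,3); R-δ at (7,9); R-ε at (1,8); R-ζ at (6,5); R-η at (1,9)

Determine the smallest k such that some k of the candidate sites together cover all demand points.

Coverage sets (demand points within 7 of each site):
  W-α: {R-α, R-β}
  W-β: {R-α, R-β, R-γ, R-ε, R-ζ, R-η}
  W-γ: {R-α, R-γ}
  W-δ: {R-α, R-β, R-ζ}
  W-ε: {R-δ, R-ε, R-η}
No single site covers all 7 demand points.
But {W-β, W-ε} covers everything, so the minimum is 2.

2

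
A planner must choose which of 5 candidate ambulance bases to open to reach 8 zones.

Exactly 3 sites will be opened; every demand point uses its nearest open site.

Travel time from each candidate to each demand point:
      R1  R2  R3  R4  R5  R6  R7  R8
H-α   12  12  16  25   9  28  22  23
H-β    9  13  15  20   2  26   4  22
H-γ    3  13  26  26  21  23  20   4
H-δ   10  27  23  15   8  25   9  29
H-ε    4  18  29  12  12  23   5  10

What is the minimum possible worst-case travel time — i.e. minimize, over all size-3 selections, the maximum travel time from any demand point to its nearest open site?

23

Open {H-α, H-β, H-γ}.
  Farthest demand point is R6 at travel time 23 (to H-γ); all others are ≤ 23.
With {H-α, H-β, H-ε} the worst case is 23.
With {H-α, H-γ, H-δ} the worst case is 23.
No size-3 selection achieves below 23.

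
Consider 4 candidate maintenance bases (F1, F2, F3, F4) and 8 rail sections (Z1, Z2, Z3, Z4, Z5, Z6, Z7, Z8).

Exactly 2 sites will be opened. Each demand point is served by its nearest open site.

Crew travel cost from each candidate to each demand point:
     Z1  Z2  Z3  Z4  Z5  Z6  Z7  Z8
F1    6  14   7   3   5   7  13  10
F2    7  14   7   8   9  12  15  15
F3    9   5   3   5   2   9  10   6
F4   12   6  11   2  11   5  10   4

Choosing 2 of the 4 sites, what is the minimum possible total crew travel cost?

Open {F3, F4}.
  Z1→F3 9, Z2→F3 5, Z3→F3 3, Z4→F4 2, Z5→F3 2, Z6→F4 5, Z7→F3 10, Z8→F4 4  ⇒ total 40.
Compare {F1, F3}: total 42.
Compare {F1, F4}: total 45.
No size-2 selection does better; minimum is 40.

40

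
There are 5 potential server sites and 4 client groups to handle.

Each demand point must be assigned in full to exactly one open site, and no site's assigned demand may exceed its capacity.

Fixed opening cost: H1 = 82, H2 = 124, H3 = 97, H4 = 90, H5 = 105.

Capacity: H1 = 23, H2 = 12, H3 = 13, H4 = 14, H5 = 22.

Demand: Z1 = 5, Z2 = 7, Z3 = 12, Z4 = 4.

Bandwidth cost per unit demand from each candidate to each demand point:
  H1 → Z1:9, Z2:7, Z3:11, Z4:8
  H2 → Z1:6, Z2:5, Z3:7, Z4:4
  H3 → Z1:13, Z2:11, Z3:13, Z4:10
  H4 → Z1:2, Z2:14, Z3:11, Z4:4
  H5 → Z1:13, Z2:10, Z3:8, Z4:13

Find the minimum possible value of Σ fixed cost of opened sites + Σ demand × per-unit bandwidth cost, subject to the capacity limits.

Open {H1, H4}; cheapest assignment that respects the capacities:
  H1 (cap 23, load 19): Z2, Z3 — cost 7×7 + 12×11 = 181
  H4 (cap 14, load 9): Z1, Z4 — cost 5×2 + 4×4 = 26
  Shipping 207, fixed 172 → total 379.
  Any other capacity-feasible assignment to {H1, H4} ships for at least 207.
Compare {H4, H5}: its best feasible assignment gives total 387.
Compare {H1, H5}: its best feasible assignment gives total 409.
Every other set of open sites that can feasibly serve all demand totals ≥ 387 even under its best assignment. Minimum: 379.

379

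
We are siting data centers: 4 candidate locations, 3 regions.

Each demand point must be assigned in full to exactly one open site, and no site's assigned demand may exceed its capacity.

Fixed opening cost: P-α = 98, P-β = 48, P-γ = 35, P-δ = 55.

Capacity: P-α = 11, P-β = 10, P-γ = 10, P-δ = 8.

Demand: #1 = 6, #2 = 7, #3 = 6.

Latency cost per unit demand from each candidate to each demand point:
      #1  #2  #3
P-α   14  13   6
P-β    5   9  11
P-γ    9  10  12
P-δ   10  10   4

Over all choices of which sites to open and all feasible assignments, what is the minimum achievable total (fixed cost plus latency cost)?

Open {P-β, P-γ, P-δ}; cheapest assignment that respects the capacities:
  P-β (cap 10, load 6): #1 — cost 6×5 = 30
  P-γ (cap 10, load 7): #2 — cost 7×10 = 70
  P-δ (cap 8, load 6): #3 — cost 6×4 = 24
  Shipping 124, fixed 138 → total 262.
  Any other capacity-feasible assignment to {P-β, P-γ, P-δ} ships for at least 124.
Compare {P-α, P-β, P-γ}: its best feasible assignment gives total 317.
Compare {P-α, P-β, P-δ}: its best feasible assignment gives total 337.
Every other set of open sites that can feasibly serve all demand totals ≥ 317 even under its best assignment. Minimum: 262.

262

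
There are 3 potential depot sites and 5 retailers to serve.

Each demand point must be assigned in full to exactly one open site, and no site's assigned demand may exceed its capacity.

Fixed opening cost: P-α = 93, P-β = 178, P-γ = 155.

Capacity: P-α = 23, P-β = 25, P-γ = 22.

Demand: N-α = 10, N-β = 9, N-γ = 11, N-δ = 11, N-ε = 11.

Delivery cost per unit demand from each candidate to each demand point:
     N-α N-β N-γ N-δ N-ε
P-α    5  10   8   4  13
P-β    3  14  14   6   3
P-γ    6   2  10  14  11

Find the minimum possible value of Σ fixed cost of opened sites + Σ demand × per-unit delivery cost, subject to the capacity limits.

Open {P-α, P-β, P-γ}; cheapest assignment that respects the capacities:
  P-α (cap 23, load 22): N-γ, N-δ — cost 11×8 + 11×4 = 132
  P-β (cap 25, load 21): N-α, N-ε — cost 10×3 + 11×3 = 63
  P-γ (cap 22, load 9): N-β — cost 9×2 = 18
  Shipping 213, fixed 426 → total 639.
  Any other capacity-feasible assignment to {P-α, P-β, P-γ} ships for at least 213.
Total demand is 52 and no other set of sites has combined capacity ≥ 52, so {P-α, P-β, P-γ} is the only feasible choice of open sites. Minimum: 639.

639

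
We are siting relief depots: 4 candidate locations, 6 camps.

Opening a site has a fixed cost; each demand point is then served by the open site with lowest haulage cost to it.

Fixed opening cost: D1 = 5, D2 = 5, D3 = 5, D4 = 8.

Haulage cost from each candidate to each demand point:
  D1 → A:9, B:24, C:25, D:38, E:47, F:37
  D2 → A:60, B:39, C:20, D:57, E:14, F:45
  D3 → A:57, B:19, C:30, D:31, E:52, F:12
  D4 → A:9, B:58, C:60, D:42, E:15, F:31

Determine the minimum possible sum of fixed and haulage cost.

Open {D1, D2, D3}: assign each demand point to its cheapest open site.
  A→D1 9, B→D3 19, C→D2 20, D→D3 31, E→D2 14, F→D3 12
  haulage cost 105, fixed 15 → total 120.
Compare {D2, D3, D4}: haulage cost 105 + fixed 18 = 123.
Compare {D1, D2, D3, D4}: haulage cost 105 + fixed 23 = 128.
Compare {D3, D4}: haulage cost 116 + fixed 13 = 129.
All other subsets cost ≥ 123. Minimum total cost: 120.

120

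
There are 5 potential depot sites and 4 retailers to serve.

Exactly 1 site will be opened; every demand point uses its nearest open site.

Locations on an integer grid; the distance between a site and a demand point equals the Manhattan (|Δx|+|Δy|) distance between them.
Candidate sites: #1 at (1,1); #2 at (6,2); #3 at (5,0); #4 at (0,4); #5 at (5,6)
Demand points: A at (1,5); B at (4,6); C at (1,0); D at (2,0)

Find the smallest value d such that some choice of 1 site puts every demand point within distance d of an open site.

6

Open {#4}.
  Farthest demand point is B at distance 6 (to #4); all others are ≤ 6.
With {#1} the worst case is 8.
With {#2} the worst case is 8.
No size-1 selection achieves below 6.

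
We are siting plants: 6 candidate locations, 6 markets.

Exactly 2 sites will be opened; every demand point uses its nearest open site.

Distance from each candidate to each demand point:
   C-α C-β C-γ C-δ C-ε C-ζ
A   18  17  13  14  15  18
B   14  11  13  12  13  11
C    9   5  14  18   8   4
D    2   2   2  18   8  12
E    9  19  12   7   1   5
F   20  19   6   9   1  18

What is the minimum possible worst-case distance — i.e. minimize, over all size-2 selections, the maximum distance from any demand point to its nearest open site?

Open {D, E}.
  Farthest demand point is C-δ at distance 7 (to E); all others are ≤ 7.
With {C, F} the worst case is 9.
With {B, D} the worst case is 12.
No size-2 selection achieves below 7.

7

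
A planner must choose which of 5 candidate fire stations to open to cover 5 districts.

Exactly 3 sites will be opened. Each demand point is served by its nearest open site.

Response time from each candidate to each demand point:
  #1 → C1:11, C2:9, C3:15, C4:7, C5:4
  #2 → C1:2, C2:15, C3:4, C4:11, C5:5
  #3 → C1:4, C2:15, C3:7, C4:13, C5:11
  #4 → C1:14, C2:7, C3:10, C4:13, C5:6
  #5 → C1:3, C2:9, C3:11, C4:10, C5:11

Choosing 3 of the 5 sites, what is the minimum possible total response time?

Open {#1, #2, #4}.
  C1→#2 2, C2→#4 7, C3→#2 4, C4→#1 7, C5→#1 4  ⇒ total 24.
Compare {#1, #2, #3}: total 26.
Compare {#1, #2, #5}: total 26.
No size-3 selection does better; minimum is 24.

24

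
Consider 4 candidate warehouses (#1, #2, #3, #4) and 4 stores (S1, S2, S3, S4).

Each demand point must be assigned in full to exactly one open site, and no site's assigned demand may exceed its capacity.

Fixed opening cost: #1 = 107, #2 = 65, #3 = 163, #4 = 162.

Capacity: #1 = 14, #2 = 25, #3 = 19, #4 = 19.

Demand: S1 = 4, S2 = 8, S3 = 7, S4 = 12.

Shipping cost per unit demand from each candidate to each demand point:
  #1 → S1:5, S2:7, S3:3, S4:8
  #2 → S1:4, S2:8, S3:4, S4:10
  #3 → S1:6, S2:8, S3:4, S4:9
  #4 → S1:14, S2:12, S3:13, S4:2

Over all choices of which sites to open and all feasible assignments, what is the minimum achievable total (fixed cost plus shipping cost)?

359

Open {#2, #4}; cheapest assignment that respects the capacities:
  #2 (cap 25, load 19): S1, S2, S3 — cost 4×4 + 8×8 + 7×4 = 108
  #4 (cap 19, load 12): S4 — cost 12×2 = 24
  Shipping 132, fixed 227 → total 359.
  Any other capacity-feasible assignment to {#2, #4} ships for at least 132.
Compare {#1, #2}: its best feasible assignment gives total 376.
Compare {#2, #3}: its best feasible assignment gives total 444.
Every other set of open sites that can feasibly serve all demand totals ≥ 376 even under its best assignment. Minimum: 359.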